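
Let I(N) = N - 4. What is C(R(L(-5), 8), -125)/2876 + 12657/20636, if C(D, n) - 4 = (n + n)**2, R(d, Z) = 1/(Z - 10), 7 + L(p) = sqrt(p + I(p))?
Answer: 331558519/14837284 ≈ 22.346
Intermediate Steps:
I(N) = -4 + N
L(p) = -7 + sqrt(-4 + 2*p) (L(p) = -7 + sqrt(p + (-4 + p)) = -7 + sqrt(-4 + 2*p))
R(d, Z) = 1/(-10 + Z)
C(D, n) = 4 + 4*n**2 (C(D, n) = 4 + (n + n)**2 = 4 + (2*n)**2 = 4 + 4*n**2)
C(R(L(-5), 8), -125)/2876 + 12657/20636 = (4 + 4*(-125)**2)/2876 + 12657/20636 = (4 + 4*15625)*(1/2876) + 12657*(1/20636) = (4 + 62500)*(1/2876) + 12657/20636 = 62504*(1/2876) + 12657/20636 = 15626/719 + 12657/20636 = 331558519/14837284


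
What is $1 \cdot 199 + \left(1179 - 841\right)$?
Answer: $537$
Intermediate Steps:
$1 \cdot 199 + \left(1179 - 841\right) = 199 + 338 = 537$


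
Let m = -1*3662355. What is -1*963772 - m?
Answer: 2698583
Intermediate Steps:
m = -3662355
-1*963772 - m = -1*963772 - 1*(-3662355) = -963772 + 3662355 = 2698583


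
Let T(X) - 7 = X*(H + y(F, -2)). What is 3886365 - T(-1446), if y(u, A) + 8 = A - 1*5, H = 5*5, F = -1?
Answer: 3900818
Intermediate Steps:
H = 25
y(u, A) = -13 + A (y(u, A) = -8 + (A - 1*5) = -8 + (A - 5) = -8 + (-5 + A) = -13 + A)
T(X) = 7 + 10*X (T(X) = 7 + X*(25 + (-13 - 2)) = 7 + X*(25 - 15) = 7 + X*10 = 7 + 10*X)
3886365 - T(-1446) = 3886365 - (7 + 10*(-1446)) = 3886365 - (7 - 14460) = 3886365 - 1*(-14453) = 3886365 + 14453 = 3900818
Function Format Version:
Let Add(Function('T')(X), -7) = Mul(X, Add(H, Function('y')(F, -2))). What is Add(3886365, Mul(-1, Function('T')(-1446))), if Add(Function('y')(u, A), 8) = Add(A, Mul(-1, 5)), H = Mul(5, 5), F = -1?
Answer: 3900818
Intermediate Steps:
H = 25
Function('y')(u, A) = Add(-13, A) (Function('y')(u, A) = Add(-8, Add(A, Mul(-1, 5))) = Add(-8, Add(A, -5)) = Add(-8, Add(-5, A)) = Add(-13, A))
Function('T')(X) = Add(7, Mul(10, X)) (Function('T')(X) = Add(7, Mul(X, Add(25, Add(-13, -2)))) = Add(7, Mul(X, Add(25, -15))) = Add(7, Mul(X, 10)) = Add(7, Mul(10, X)))
Add(3886365, Mul(-1, Function('T')(-1446))) = Add(3886365, Mul(-1, Add(7, Mul(10, -1446)))) = Add(3886365, Mul(-1, Add(7, -14460))) = Add(3886365, Mul(-1, -14453)) = Add(3886365, 14453) = 3900818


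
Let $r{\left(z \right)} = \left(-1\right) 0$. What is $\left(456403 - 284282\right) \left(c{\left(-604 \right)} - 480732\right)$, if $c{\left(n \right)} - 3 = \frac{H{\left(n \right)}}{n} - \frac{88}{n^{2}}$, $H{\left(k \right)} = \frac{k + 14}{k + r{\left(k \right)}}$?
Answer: $- \frac{15093086659320291}{182408} \approx -8.2744 \cdot 10^{10}$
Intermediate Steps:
$r{\left(z \right)} = 0$
$H{\left(k \right)} = \frac{14 + k}{k}$ ($H{\left(k \right)} = \frac{k + 14}{k + 0} = \frac{14 + k}{k}$)
$c{\left(n \right)} = 3 - \frac{88}{n^{2}} + \frac{14 + n}{n^{2}}$ ($c{\left(n \right)} = 3 + \left(\frac{\frac{1}{n} \left(14 + n\right)}{n} - \frac{88}{n^{2}}\right) = 3 + \left(\frac{14 + n}{n^{2}} - \frac{88}{n^{2}}\right) = 3 + \left(- \frac{88}{n^{2}} + \frac{14 + n}{n^{2}}\right) = 3 - \frac{88}{n^{2}} + \frac{14 + n}{n^{2}}$)
$\left(456403 - 284282\right) \left(c{\left(-604 \right)} - 480732\right) = \left(456403 - 284282\right) \left(\left(3 + \frac{1}{-604} - \frac{74}{364816}\right) - 480732\right) = 172121 \left(\left(3 - \frac{1}{604} - \frac{37}{182408}\right) - 480732\right) = 172121 \left(\frac{546885}{182408} - 480732\right) = 172121 \left(- \frac{87688815771}{182408}\right) = - \frac{15093086659320291}{182408}$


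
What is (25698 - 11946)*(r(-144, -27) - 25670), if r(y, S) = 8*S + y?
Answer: -357964560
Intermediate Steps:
r(y, S) = y + 8*S
(25698 - 11946)*(r(-144, -27) - 25670) = (25698 - 11946)*((-144 + 8*(-27)) - 25670) = 13752*((-144 - 216) - 25670) = 13752*(-360 - 25670) = 13752*(-26030) = -357964560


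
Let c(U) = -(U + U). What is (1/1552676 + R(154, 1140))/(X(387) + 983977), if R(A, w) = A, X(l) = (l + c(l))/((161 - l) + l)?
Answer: 7699409781/49194958435832 ≈ 0.00015651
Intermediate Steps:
c(U) = -2*U
X(l) = -l/161 (X(l) = (l - 2*l)/((161 - l) + l) = -l/161)
(1/1552676 + R(154, 1140))/(X(387) + 983977) = (1/1552676 + 154)/(-1/161*387 + 983977) = (1/1552676 + 154)/(-387/161 + 983977) = 239112105/(1552676*(158419910/161)) = (239112105/1552676)*(161/158419910) = 7699409781/49194958435832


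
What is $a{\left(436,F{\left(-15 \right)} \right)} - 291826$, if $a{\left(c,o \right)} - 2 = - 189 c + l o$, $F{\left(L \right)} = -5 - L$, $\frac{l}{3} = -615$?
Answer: $-392678$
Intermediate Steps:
$l = -1845$ ($l = 3 \left(-615\right) = -1845$)
$a{\left(c,o \right)} = 2 - 1845 o - 189 c$ ($a{\left(c,o \right)} = 2 - \left(189 c + 1845 o\right) = 2 - 1845 o - 189 c$)
$a{\left(436,F{\left(-15 \right)} \right)} - 291826 = \left(2 - 1845 \left(-5 - -15\right) - 82404\right) - 291826 = \left(2 - 1845 \left(-5 + 15\right) - 82404\right) - 291826 = \left(2 - 18450 - 82404\right) - 291826 = -100852 - 291826 = -392678$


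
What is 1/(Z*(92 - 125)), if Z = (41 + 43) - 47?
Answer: -1/1221 ≈ -0.00081900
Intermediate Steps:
Z = 37 (Z = 84 - 47 = 37)
1/(Z*(92 - 125)) = 1/(37*(92 - 125)) = 1/(37*(-33)) = 1/(-1221) = -1/1221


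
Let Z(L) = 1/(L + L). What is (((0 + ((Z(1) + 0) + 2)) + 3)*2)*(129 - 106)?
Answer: 253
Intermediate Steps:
Z(L) = 1/(2*L)
(((0 + ((Z(1) + 0) + 2)) + 3)*2)*(129 - 106) = (((0 + (((1/2)/1 + 0) + 2)) + 3)*2)*(129 - 106) = (((0 + (((1/2)*1 + 0) + 2)) + 3)*2)*23 = (((0 + ((1/2 + 0) + 2)) + 3)*2)*23 = (((0 + (1/2 + 2)) + 3)*2)*23 = (((0 + 5/2) + 3)*2)*23 = ((5/2 + 3)*2)*23 = ((11/2)*2)*23 = 11*23 = 253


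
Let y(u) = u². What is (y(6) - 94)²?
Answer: 3364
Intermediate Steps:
(y(6) - 94)² = (6² - 94)² = (36 - 94)² = (-58)² = 3364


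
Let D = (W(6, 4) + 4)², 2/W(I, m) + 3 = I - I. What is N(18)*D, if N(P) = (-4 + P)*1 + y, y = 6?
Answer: 2000/9 ≈ 222.22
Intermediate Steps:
W(I, m) = -⅔ (W(I, m) = 2/(-3 + (I - I)) = 2/(-3 + 0) = 2/(-3) = 2*(-⅓) = -⅔)
N(P) = 2 + P (N(P) = (-4 + P)*1 + 6 = (-4 + P) + 6 = 2 + P)
D = 100/9 (D = (-⅔ + 4)² = (10/3)² = 100/9 ≈ 11.111)
N(18)*D = (2 + 18)*(100/9) = 20*(100/9) = 2000/9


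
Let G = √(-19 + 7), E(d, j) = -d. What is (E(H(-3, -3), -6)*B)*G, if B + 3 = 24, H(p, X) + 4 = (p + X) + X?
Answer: 546*I*√3 ≈ 945.7*I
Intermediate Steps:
H(p, X) = -4 + p + 2*X (H(p, X) = -4 + ((p + X) + X) = -4 + ((X + p) + X) = -4 + (p + 2*X) = -4 + p + 2*X)
B = 21 (B = -3 + 24 = 21)
G = 2*I*√3 (G = √(-12) = 2*I*√3 ≈ 3.4641*I)
(E(H(-3, -3), -6)*B)*G = (-(-4 - 3 + 2*(-3))*21)*(2*I*√3) = (-(-4 - 3 - 6)*21)*(2*I*√3) = (-1*(-13)*21)*(2*I*√3) = (13*21)*(2*I*√3) = 273*(2*I*√3) = 546*I*√3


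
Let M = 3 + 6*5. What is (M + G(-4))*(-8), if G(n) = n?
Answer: -232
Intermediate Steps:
M = 33 (M = 3 + 30 = 33)
(M + G(-4))*(-8) = (33 - 4)*(-8) = 29*(-8) = -232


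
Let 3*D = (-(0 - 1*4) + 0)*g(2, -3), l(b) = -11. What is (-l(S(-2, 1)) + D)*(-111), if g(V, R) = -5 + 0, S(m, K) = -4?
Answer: -481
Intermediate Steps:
g(V, R) = -5
D = -20/3 (D = ((-(0 - 1*4) + 0)*(-5))/3 = ((-(0 - 4) + 0)*(-5))/3 = ((-1*(-4) + 0)*(-5))/3 = ((4 + 0)*(-5))/3 = (4*(-5))/3 = (1/3)*(-20) = -20/3 ≈ -6.6667)
(-l(S(-2, 1)) + D)*(-111) = (-1*(-11) - 20/3)*(-111) = (11 - 20/3)*(-111) = (13/3)*(-111) = -481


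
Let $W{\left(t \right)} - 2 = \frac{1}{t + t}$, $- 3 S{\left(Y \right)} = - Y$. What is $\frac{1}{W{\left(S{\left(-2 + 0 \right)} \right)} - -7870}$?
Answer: $\frac{4}{31485} \approx 0.00012704$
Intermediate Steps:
$S{\left(Y \right)} = \frac{Y}{3}$ ($S{\left(Y \right)} = - \frac{\left(-1\right) Y}{3} = \frac{Y}{3}$)
$W{\left(t \right)} = 2 + \frac{1}{2 t}$ ($W{\left(t \right)} = 2 + \frac{1}{t + t} = 2 + \frac{1}{2 t}$)
$\frac{1}{W{\left(S{\left(-2 + 0 \right)} \right)} - -7870} = \frac{1}{\left(2 + \frac{1}{2 \frac{-2 + 0}{3}}\right) - -7870} = \frac{1}{\left(2 + \frac{1}{2 \cdot \frac{1}{3} \left(-2\right)}\right) + 7870} = \frac{1}{\left(2 + \frac{1}{2 \left(- \frac{2}{3}\right)}\right) + 7870} = \frac{1}{\left(2 + \frac{1}{2} \left(- \frac{3}{2}\right)\right) + 7870} = \frac{1}{\left(2 - \frac{3}{4}\right) + 7870} = \frac{1}{\frac{5}{4} + 7870} = \frac{1}{\frac{31485}{4}} = \frac{4}{31485}$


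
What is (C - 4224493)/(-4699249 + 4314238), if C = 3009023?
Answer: 1215470/385011 ≈ 3.1570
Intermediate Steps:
(C - 4224493)/(-4699249 + 4314238) = (3009023 - 4224493)/(-4699249 + 4314238) = -1215470/(-385011) = -1215470*(-1/385011) = 1215470/385011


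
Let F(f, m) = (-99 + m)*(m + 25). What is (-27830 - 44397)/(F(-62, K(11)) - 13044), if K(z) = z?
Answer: 72227/16212 ≈ 4.4552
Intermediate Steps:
F(f, m) = (-99 + m)*(25 + m)
(-27830 - 44397)/(F(-62, K(11)) - 13044) = (-27830 - 44397)/((-2475 + 11**2 - 74*11) - 13044) = -72227/((-2475 + 121 - 814) - 13044) = -72227/(-3168 - 13044) = -72227/(-16212) = -72227*(-1/16212) = 72227/16212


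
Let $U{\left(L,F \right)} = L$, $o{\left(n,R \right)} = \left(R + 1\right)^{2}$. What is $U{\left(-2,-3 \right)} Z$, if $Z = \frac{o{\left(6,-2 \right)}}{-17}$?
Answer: $\frac{2}{17} \approx 0.11765$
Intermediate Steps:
$o{\left(n,R \right)} = \left(1 + R\right)^{2}$
$Z = - \frac{1}{17}$ ($Z = \frac{\left(1 - 2\right)^{2}}{-17} = \left(-1\right)^{2} \left(- \frac{1}{17}\right) = 1 \left(- \frac{1}{17}\right) = - \frac{1}{17} \approx -0.058824$)
$U{\left(-2,-3 \right)} Z = \left(-2\right) \left(- \frac{1}{17}\right) = \frac{2}{17}$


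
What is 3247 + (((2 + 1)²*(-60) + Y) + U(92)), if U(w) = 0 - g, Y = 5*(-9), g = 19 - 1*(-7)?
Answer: 2636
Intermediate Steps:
g = 26 (g = 19 + 7 = 26)
Y = -45
U(w) = -26 (U(w) = 0 - 1*26 = 0 - 26 = -26)
3247 + (((2 + 1)²*(-60) + Y) + U(92)) = 3247 + (((2 + 1)²*(-60) - 45) - 26) = 3247 + ((3²*(-60) - 45) - 26) = 3247 + ((9*(-60) - 45) - 26) = 3247 + ((-540 - 45) - 26) = 3247 + (-585 - 26) = 3247 - 611 = 2636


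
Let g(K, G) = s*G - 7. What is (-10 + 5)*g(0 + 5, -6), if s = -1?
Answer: 5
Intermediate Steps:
g(K, G) = -7 - G (g(K, G) = -G - 7 = -7 - G)
(-10 + 5)*g(0 + 5, -6) = (-10 + 5)*(-7 - 1*(-6)) = -5*(-7 + 6) = -5*(-1) = 5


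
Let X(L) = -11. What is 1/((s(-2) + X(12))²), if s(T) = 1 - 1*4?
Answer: 1/196 ≈ 0.0051020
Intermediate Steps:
s(T) = -3 (s(T) = 1 - 4 = -3)
1/((s(-2) + X(12))²) = 1/((-3 - 11)²) = 1/((-14)²) = 1/196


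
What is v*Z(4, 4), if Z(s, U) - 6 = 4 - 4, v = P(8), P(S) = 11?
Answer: 66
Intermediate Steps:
v = 11
Z(s, U) = 6 (Z(s, U) = 6 + (4 - 4) = 6 + 0 = 6)
v*Z(4, 4) = 11*6 = 66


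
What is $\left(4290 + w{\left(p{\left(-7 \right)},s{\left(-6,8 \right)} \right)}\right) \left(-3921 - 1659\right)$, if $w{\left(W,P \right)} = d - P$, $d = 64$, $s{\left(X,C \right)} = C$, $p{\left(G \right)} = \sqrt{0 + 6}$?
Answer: $-24250680$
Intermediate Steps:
$p{\left(G \right)} = \sqrt{6}$
$w{\left(W,P \right)} = 64 - P$
$\left(4290 + w{\left(p{\left(-7 \right)},s{\left(-6,8 \right)} \right)}\right) \left(-3921 - 1659\right) = \left(4290 + \left(64 - 8\right)\right) \left(-3921 - 1659\right) = \left(4290 + \left(64 - 8\right)\right) \left(-5580\right) = \left(4290 + 56\right) \left(-5580\right) = 4346 \left(-5580\right) = -24250680$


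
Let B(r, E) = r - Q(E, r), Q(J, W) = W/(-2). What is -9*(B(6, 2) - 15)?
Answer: 54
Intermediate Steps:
Q(J, W) = -W/2 (Q(J, W) = W*(-1/2) = -W/2)
B(r, E) = 3*r/2 (B(r, E) = r - (-1)*r/2 = r + r/2 = 3*r/2)
-9*(B(6, 2) - 15) = -9*((3/2)*6 - 15) = -9*(9 - 15) = -9*(-6) = 54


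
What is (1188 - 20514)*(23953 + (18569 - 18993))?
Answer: -454721454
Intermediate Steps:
(1188 - 20514)*(23953 + (18569 - 18993)) = -19326*(23953 - 424) = -19326*23529 = -454721454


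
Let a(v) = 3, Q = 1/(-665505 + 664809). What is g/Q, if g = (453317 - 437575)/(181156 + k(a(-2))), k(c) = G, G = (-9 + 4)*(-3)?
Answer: -10956432/181171 ≈ -60.476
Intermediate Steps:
Q = -1/696 (Q = 1/(-696) = -1/696 ≈ -0.0014368)
G = 15 (G = -5*(-3) = 15)
k(c) = 15
g = 15742/181171 (g = (453317 - 437575)/(181156 + 15) = 15742/181171 ≈ 0.086890)
g/Q = 15742/(181171*(-1/696)) = (15742/181171)*(-696) = -10956432/181171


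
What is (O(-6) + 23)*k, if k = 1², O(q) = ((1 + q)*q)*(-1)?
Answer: -7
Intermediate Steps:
O(q) = -q*(1 + q) (O(q) = (q*(1 + q))*(-1) = -q*(1 + q))
k = 1
(O(-6) + 23)*k = (-1*(-6)*(1 - 6) + 23)*1 = (-1*(-6)*(-5) + 23)*1 = (-30 + 23)*1 = -7*1 = -7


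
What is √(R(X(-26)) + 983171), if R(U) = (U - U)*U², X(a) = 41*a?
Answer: √983171 ≈ 991.55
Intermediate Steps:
R(U) = 0 (R(U) = 0*U² = 0)
√(R(X(-26)) + 983171) = √(0 + 983171) = √983171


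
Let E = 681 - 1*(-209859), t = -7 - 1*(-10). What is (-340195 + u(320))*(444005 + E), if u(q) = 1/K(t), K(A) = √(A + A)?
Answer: -222672936275 + 654545*√6/6 ≈ -2.2267e+11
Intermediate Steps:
t = 3 (t = -7 + 10 = 3)
K(A) = √2*√A (K(A) = √(2*A) = √2*√A)
u(q) = √6/6 (u(q) = 1/(√2*√3) = 1/(√6) = √6/6)
E = 210540 (E = 681 + 209859 = 210540)
(-340195 + u(320))*(444005 + E) = (-340195 + √6/6)*(444005 + 210540) = (-340195 + √6/6)*654545 = -222672936275 + 654545*√6/6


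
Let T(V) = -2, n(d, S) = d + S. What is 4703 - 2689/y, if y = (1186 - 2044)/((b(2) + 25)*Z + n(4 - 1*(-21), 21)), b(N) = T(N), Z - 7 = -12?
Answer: 1283211/286 ≈ 4486.8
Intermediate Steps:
n(d, S) = S + d
Z = -5 (Z = 7 - 12 = -5)
b(N) = -2
y = 286/23 (y = (1186 - 2044)/((-2 + 25)*(-5) + (21 + (4 - 1*(-21)))) = -858/(23*(-5) + (21 + (4 + 21))) = -858/(-115 + (21 + 25)) = -858/(-115 + 46) = -858/(-69) = -858*(-1/69) = 286/23 ≈ 12.435)
4703 - 2689/y = 4703 - 2689/286/23 = 4703 - 2689*23/286 = 4703 - 1*61847/286 = 4703 - 61847/286 = 1283211/286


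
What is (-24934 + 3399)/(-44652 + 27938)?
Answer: 21535/16714 ≈ 1.2884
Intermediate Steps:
(-24934 + 3399)/(-44652 + 27938) = -21535/(-16714) = -21535*(-1/16714) = 21535/16714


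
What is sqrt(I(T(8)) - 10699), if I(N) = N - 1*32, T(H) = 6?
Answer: 5*I*sqrt(429) ≈ 103.56*I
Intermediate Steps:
I(N) = -32 + N (I(N) = N - 32 = -32 + N)
sqrt(I(T(8)) - 10699) = sqrt((-32 + 6) - 10699) = sqrt(-26 - 10699) = sqrt(-10725) = 5*I*sqrt(429)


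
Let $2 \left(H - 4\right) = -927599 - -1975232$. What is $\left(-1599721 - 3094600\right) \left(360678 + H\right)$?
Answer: $- \frac{8304239766037}{2} \approx -4.1521 \cdot 10^{12}$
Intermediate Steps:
$H = \frac{1047641}{2}$ ($H = 4 + \frac{-927599 - -1975232}{2} = 4 + \frac{-927599 + 1975232}{2} = 4 + \frac{1}{2} \cdot 1047633 = 4 + \frac{1047633}{2} = \frac{1047641}{2} \approx 5.2382 \cdot 10^{5}$)
$\left(-1599721 - 3094600\right) \left(360678 + H\right) = \left(-1599721 - 3094600\right) \left(360678 + \frac{1047641}{2}\right) = \left(-4694321\right) \frac{1768997}{2} = - \frac{8304239766037}{2}$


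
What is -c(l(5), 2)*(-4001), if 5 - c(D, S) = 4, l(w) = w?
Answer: 4001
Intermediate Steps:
c(D, S) = 1 (c(D, S) = 5 - 1*4 = 5 - 4 = 1)
-c(l(5), 2)*(-4001) = -(-4001) = -1*(-4001) = 4001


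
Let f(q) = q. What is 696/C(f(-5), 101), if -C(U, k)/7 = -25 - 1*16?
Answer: 696/287 ≈ 2.4251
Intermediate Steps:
C(U, k) = 287 (C(U, k) = -7*(-25 - 1*16) = -7*(-25 - 16) = -7*(-41) = 287)
696/C(f(-5), 101) = 696/287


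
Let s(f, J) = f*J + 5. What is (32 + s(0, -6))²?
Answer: 1369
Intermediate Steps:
s(f, J) = 5 + J*f (s(f, J) = J*f + 5 = 5 + J*f)
(32 + s(0, -6))² = (32 + (5 - 6*0))² = (32 + (5 + 0))² = (32 + 5)² = 37² = 1369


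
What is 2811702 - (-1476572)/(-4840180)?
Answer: 3402285577447/1210045 ≈ 2.8117e+6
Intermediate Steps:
2811702 - (-1476572)/(-4840180) = 2811702 - (-1476572)*(-1)/4840180 = 2811702 - 1*369143/1210045 = 2811702 - 369143/1210045 = 3402285577447/1210045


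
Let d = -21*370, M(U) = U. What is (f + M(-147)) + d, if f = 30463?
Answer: 22546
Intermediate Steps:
d = -7770
(f + M(-147)) + d = (30463 - 147) - 7770 = 30316 - 7770 = 22546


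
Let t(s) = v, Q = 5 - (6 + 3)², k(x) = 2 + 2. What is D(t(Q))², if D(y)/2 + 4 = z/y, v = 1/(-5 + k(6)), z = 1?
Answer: 100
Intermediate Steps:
k(x) = 4
v = -1 (v = 1/(-5 + 4) = 1/(-1) = -1)
Q = -76 (Q = 5 - 1*9² = 5 - 1*81 = 5 - 81 = -76)
t(s) = -1
D(y) = -8 + 2/y (D(y) = -8 + 2*(1/y) = -8 + 2/y)
D(t(Q))² = (-8 + 2/(-1))² = (-8 + 2*(-1))² = (-8 - 2)² = (-10)² = 100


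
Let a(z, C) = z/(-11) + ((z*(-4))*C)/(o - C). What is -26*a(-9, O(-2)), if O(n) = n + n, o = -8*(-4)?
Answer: 910/11 ≈ 82.727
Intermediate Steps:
o = 32 (o = -2*(-16) = 32)
O(n) = 2*n
a(z, C) = -z/11 - 4*C*z/(32 - C) (a(z, C) = z/(-11) + ((z*(-4))*C)/(32 - C) = z*(-1/11) + ((-4*z)*C)/(32 - C) = -z/11 + (-4*C*z)/(32 - C) = -z/11 - 4*C*z/(32 - C))
-26*a(-9, O(-2)) = -26*(-9)*(32 + 43*(2*(-2)))/(11*(-32 + 2*(-2))) = -26*(-9)*(32 + 43*(-4))/(11*(-32 - 4)) = -26*(-9)*(32 - 172)/(11*(-36)) = -26*(-9)*(-1)*(-140)/(11*36) = -26*(-35/11) = 910/11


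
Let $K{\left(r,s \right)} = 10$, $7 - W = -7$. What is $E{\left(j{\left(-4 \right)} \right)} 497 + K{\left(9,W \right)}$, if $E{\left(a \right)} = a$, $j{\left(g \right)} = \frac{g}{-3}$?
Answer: $\frac{2018}{3} \approx 672.67$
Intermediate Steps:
$W = 14$ ($W = 7 - -7 = 7 + 7 = 14$)
$j{\left(g \right)} = - \frac{g}{3}$ ($j{\left(g \right)} = g \left(- \frac{1}{3}\right) = - \frac{g}{3}$)
$E{\left(j{\left(-4 \right)} \right)} 497 + K{\left(9,W \right)} = \left(- \frac{1}{3}\right) \left(-4\right) 497 + 10 = \frac{4}{3} \cdot 497 + 10 = \frac{1988}{3} + 10 = \frac{2018}{3}$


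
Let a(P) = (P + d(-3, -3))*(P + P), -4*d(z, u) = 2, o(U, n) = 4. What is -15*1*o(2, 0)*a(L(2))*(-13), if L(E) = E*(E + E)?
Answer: 93600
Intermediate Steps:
L(E) = 2*E² (L(E) = E*(2*E) = 2*E²)
d(z, u) = -½ (d(z, u) = -¼*2 = -½)
a(P) = 2*P*(-½ + P) (a(P) = (P - ½)*(P + P) = (-½ + P)*(2*P) = 2*P*(-½ + P))
-15*1*o(2, 0)*a(L(2))*(-13) = -15*1*4*(2*2²)*(-1 + 2*(2*2²))*(-13) = -60*(2*4)*(-1 + 2*(2*4))*(-13) = -60*8*(-1 + 2*8)*(-13) = -60*8*(-1 + 16)*(-13) = -60*8*15*(-13) = -60*120*(-13) = -15*480*(-13) = -7200*(-13) = 93600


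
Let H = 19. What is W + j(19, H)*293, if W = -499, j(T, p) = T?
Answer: 5068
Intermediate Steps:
W + j(19, H)*293 = -499 + 19*293 = -499 + 5567 = 5068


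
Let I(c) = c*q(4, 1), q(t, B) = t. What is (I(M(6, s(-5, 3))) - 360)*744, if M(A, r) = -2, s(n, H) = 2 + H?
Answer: -273792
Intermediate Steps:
I(c) = 4*c (I(c) = c*4 = 4*c)
(I(M(6, s(-5, 3))) - 360)*744 = (4*(-2) - 360)*744 = (-8 - 360)*744 = -368*744 = -273792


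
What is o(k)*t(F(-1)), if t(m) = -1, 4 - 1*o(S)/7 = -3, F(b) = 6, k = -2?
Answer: -49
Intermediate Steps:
o(S) = 49 (o(S) = 28 - 7*(-3) = 28 + 21 = 49)
o(k)*t(F(-1)) = 49*(-1) = -49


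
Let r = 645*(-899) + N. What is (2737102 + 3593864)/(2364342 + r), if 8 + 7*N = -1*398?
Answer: 6330966/1784429 ≈ 3.5479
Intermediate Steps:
N = -58 (N = -8/7 + (-1*398)/7 = -8/7 + (1/7)*(-398) = -8/7 - 398/7 = -58)
r = -579913 (r = 645*(-899) - 58 = -579855 - 58 = -579913)
(2737102 + 3593864)/(2364342 + r) = (2737102 + 3593864)/(2364342 - 579913) = 6330966/1784429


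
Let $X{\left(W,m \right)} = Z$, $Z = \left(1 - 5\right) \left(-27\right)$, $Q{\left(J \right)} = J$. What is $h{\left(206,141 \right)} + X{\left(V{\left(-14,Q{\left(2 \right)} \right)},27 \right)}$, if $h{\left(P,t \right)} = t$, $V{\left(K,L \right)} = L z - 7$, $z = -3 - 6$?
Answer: $249$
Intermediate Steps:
$z = -9$ ($z = -3 - 6 = -9$)
$V{\left(K,L \right)} = -7 - 9 L$ ($V{\left(K,L \right)} = L \left(-9\right) - 7 = - 9 L - 7 = -7 - 9 L$)
$Z = 108$ ($Z = \left(-4\right) \left(-27\right) = 108$)
$X{\left(W,m \right)} = 108$
$h{\left(206,141 \right)} + X{\left(V{\left(-14,Q{\left(2 \right)} \right)},27 \right)} = 141 + 108 = 249$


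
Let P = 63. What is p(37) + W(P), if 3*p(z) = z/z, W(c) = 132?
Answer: 397/3 ≈ 132.33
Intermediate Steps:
p(z) = ⅓ (p(z) = (z/z)/3 = (⅓)*1 = ⅓)
p(37) + W(P) = ⅓ + 132 = 397/3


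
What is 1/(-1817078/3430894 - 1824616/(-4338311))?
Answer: -7442142590017/811492694277 ≈ -9.1709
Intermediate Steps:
1/(-1817078/3430894 - 1824616/(-4338311)) = 1/(-1817078*1/3430894 - 1824616*(-1/4338311)) = 1/(-908539/1715447 + 1824616/4338311) = 1/(-811492694277/7442142590017) = -7442142590017/811492694277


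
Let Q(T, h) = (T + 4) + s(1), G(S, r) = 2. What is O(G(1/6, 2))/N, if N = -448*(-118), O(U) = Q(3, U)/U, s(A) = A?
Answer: 1/13216 ≈ 7.5666e-5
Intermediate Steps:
Q(T, h) = 5 + T (Q(T, h) = (T + 4) + 1 = (4 + T) + 1 = 5 + T)
O(U) = 8/U (O(U) = (5 + 3)/U = 8/U)
N = 52864
O(G(1/6, 2))/N = (8/2)/52864 = (8*(½))*(1/52864) = 4*(1/52864) = 1/13216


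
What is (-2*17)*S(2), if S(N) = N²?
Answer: -136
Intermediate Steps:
(-2*17)*S(2) = -2*17*2² = -34*4 = -136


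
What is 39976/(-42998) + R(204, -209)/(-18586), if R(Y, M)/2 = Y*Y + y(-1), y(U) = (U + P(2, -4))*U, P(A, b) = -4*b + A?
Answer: -1080085385/199790207 ≈ -5.4061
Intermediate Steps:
P(A, b) = A - 4*b
y(U) = U*(18 + U) (y(U) = (U + (2 - 4*(-4)))*U = (U + (2 + 16))*U = (U + 18)*U = (18 + U)*U = U*(18 + U))
R(Y, M) = -34 + 2*Y² (R(Y, M) = 2*(Y*Y - (18 - 1)) = 2*(Y² - 1*17) = 2*(Y² - 17) = 2*(-17 + Y²) = -34 + 2*Y²)
39976/(-42998) + R(204, -209)/(-18586) = 39976/(-42998) + (-34 + 2*204²)/(-18586) = 39976*(-1/42998) + (-34 + 2*41616)*(-1/18586) = -19988/21499 + (-34 + 83232)*(-1/18586) = -19988/21499 + 83198*(-1/18586) = -19988/21499 - 41599/9293 = -1080085385/199790207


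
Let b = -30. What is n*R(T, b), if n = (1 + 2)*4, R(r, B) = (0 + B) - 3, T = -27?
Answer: -396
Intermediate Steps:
R(r, B) = -3 + B (R(r, B) = B - 3 = -3 + B)
n = 12 (n = 3*4 = 12)
n*R(T, b) = 12*(-3 - 30) = 12*(-33) = -396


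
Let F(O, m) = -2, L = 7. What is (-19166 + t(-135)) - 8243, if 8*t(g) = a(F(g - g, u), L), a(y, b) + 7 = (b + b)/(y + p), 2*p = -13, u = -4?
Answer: -3727771/136 ≈ -27410.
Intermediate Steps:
p = -13/2 (p = (1/2)*(-13) = -13/2 ≈ -6.5000)
a(y, b) = -7 + 2*b/(-13/2 + y) (a(y, b) = -7 + (b + b)/(y - 13/2) = -7 + (2*b)/(-13/2 + y) = -7 + 2*b/(-13/2 + y))
t(g) = -147/136 (t(g) = ((91 - 14*(-2) + 4*7)/(-13 + 2*(-2)))/8 = ((91 + 28 + 28)/(-13 - 4))/8 = (147/(-17))/8 = (-1/17*147)/8 = (1/8)*(-147/17) = -147/136)
(-19166 + t(-135)) - 8243 = (-19166 - 147/136) - 8243 = -2606723/136 - 8243 = -3727771/136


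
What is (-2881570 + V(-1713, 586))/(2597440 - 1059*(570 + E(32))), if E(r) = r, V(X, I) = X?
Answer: -2883283/1959922 ≈ -1.4711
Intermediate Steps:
(-2881570 + V(-1713, 586))/(2597440 - 1059*(570 + E(32))) = (-2881570 - 1713)/(2597440 - 1059*(570 + 32)) = -2883283/(2597440 - 1059*602) = -2883283/(2597440 - 637518) = -2883283/1959922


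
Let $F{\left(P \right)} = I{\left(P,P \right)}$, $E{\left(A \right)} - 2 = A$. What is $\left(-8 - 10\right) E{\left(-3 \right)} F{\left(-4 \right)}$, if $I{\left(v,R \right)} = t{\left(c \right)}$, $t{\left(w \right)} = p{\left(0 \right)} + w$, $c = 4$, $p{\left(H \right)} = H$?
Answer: $72$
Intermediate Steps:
$E{\left(A \right)} = 2 + A$
$t{\left(w \right)} = w$ ($t{\left(w \right)} = 0 + w = w$)
$I{\left(v,R \right)} = 4$
$F{\left(P \right)} = 4$
$\left(-8 - 10\right) E{\left(-3 \right)} F{\left(-4 \right)} = \left(-8 - 10\right) \left(2 - 3\right) 4 = \left(-8 - 10\right) \left(-1\right) 4 = \left(-18\right) \left(-1\right) 4 = 18 \cdot 4 = 72$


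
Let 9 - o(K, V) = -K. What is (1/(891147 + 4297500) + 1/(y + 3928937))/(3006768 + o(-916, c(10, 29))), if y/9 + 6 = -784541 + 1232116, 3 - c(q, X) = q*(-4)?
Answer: 13145705/124101074747549402886 ≈ 1.0593e-13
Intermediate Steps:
c(q, X) = 3 + 4*q (c(q, X) = 3 - q*(-4) = 3 - (-4)*q = 3 + 4*q)
o(K, V) = 9 + K (o(K, V) = 9 - (-1)*K = 9 + K)
y = 4028121 (y = -54 + 9*(-784541 + 1232116) = -54 + 9*447575 = -54 + 4028175 = 4028121)
(1/(891147 + 4297500) + 1/(y + 3928937))/(3006768 + o(-916, c(10, 29))) = (1/(891147 + 4297500) + 1/(4028121 + 3928937))/(3006768 + (9 - 916)) = (1/5188647 + 1/7957058)/(3006768 - 907) = (1/5188647 + 1/7957058)/3005861 = (13145705/41286365120526)*(1/3005861) = 13145705/124101074747549402886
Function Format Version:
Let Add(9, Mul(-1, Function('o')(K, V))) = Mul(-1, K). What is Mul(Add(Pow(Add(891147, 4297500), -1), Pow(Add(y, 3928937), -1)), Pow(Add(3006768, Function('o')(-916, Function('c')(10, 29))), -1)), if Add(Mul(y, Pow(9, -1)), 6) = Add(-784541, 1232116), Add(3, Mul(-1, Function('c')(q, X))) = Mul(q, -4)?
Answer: Rational(13145705, 124101074747549402886) ≈ 1.0593e-13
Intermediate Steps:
Function('c')(q, X) = Add(3, Mul(4, q)) (Function('c')(q, X) = Add(3, Mul(-1, Mul(q, -4))) = Add(3, Mul(-1, Mul(-4, q))) = Add(3, Mul(4, q)))
Function('o')(K, V) = Add(9, K) (Function('o')(K, V) = Add(9, Mul(-1, Mul(-1, K))) = Add(9, K))
y = 4028121 (y = Add(-54, Mul(9, Add(-784541, 1232116))) = Add(-54, Mul(9, 447575)) = Add(-54, 4028175) = 4028121)
Mul(Add(Pow(Add(891147, 4297500), -1), Pow(Add(y, 3928937), -1)), Pow(Add(3006768, Function('o')(-916, Function('c')(10, 29))), -1)) = Mul(Add(Pow(Add(891147, 4297500), -1), Pow(Add(4028121, 3928937), -1)), Pow(Add(3006768, Add(9, -916)), -1)) = Mul(Add(Pow(5188647, -1), Pow(7957058, -1)), Pow(Add(3006768, -907), -1)) = Mul(Add(Rational(1, 5188647), Rational(1, 7957058)), Pow(3005861, -1)) = Mul(Rational(13145705, 41286365120526), Rational(1, 3005861)) = Rational(13145705, 124101074747549402886)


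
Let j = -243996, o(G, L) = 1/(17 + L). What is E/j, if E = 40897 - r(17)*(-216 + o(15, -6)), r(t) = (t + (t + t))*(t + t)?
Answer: -4568117/2683956 ≈ -1.7020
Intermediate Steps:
r(t) = 6*t² (r(t) = (t + 2*t)*(2*t) = (3*t)*(2*t) = 6*t²)
E = 4568117/11 (E = 40897 - 6*17²*(-216 + 1/(17 - 6)) = 40897 - 6*289*(-216 + 1/11) = 40897 - 1734*(-216 + 1/11) = 40897 - 1734*(-2375)/11 = 40897 - 1*(-4118250/11) = 40897 + 4118250/11 = 4568117/11 ≈ 4.1528e+5)
E/j = (4568117/11)/(-243996) = (4568117/11)*(-1/243996) = -4568117/2683956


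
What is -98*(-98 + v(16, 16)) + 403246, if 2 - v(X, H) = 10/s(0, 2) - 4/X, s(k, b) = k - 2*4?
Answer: 412507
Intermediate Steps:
s(k, b) = -8 + k (s(k, b) = k - 8 = -8 + k)
v(X, H) = 13/4 + 4/X (v(X, H) = 2 - (10/(-8 + 0) - 4/X) = 2 - (10/(-8) - 4/X) = 2 - (10*(-1/8) - 4/X) = 2 - (-5/4 - 4/X) = 2 + (5/4 + 4/X) = 13/4 + 4/X)
-98*(-98 + v(16, 16)) + 403246 = -98*(-98 + (13/4 + 4/16)) + 403246 = -98*(-98 + (13/4 + 4*(1/16))) + 403246 = -98*(-98 + (13/4 + 1/4)) + 403246 = -98*(-98 + 7/2) + 403246 = -98*(-189/2) + 403246 = 9261 + 403246 = 412507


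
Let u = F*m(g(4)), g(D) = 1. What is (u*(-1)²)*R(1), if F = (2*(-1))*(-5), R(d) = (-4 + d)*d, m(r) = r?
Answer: -30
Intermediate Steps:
R(d) = d*(-4 + d)
F = 10 (F = -2*(-5) = 10)
u = 10 (u = 10*1 = 10)
(u*(-1)²)*R(1) = (10*(-1)²)*(1*(-4 + 1)) = (10*1)*(1*(-3)) = 10*(-3) = -30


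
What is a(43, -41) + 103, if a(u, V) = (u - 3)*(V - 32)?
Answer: -2817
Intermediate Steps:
a(u, V) = (-32 + V)*(-3 + u) (a(u, V) = (-3 + u)*(-32 + V) = (-32 + V)*(-3 + u))
a(43, -41) + 103 = (96 - 32*43 - 3*(-41) - 41*43) + 103 = (96 - 1376 + 123 - 1763) + 103 = -2920 + 103 = -2817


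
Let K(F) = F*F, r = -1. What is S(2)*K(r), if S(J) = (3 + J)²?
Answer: 25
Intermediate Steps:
K(F) = F²
S(2)*K(r) = (3 + 2)²*(-1)² = 5²*1 = 25*1 = 25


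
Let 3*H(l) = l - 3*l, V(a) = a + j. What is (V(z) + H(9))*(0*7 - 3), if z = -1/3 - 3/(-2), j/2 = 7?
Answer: -55/2 ≈ -27.500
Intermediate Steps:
j = 14 (j = 2*7 = 14)
z = 7/6 (z = -1*⅓ - 3*(-½) = -⅓ + 3/2 = 7/6 ≈ 1.1667)
V(a) = 14 + a (V(a) = a + 14 = 14 + a)
H(l) = -2*l/3 (H(l) = (l - 3*l)/3 = (-2*l)/3 = -2*l/3)
(V(z) + H(9))*(0*7 - 3) = ((14 + 7/6) - ⅔*9)*(0*7 - 3) = (91/6 - 6)*(0 - 3) = (55/6)*(-3) = -55/2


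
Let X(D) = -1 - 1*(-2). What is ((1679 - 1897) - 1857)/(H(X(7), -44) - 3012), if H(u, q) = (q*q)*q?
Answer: 2075/88196 ≈ 0.023527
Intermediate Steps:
X(D) = 1 (X(D) = -1 + 2 = 1)
H(u, q) = q³ (H(u, q) = q²*q = q³)
((1679 - 1897) - 1857)/(H(X(7), -44) - 3012) = ((1679 - 1897) - 1857)/((-44)³ - 3012) = (-218 - 1857)/(-85184 - 3012) = -2075/(-88196) = -2075*(-1/88196) = 2075/88196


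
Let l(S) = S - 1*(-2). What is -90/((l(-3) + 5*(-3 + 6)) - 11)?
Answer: -30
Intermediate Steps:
l(S) = 2 + S (l(S) = S + 2 = 2 + S)
-90/((l(-3) + 5*(-3 + 6)) - 11) = -90/(((2 - 3) + 5*(-3 + 6)) - 11) = -90/((-1 + 5*3) - 11) = -90/((-1 + 15) - 11) = -90/(14 - 11) = -90/3 = -90*⅓ = -30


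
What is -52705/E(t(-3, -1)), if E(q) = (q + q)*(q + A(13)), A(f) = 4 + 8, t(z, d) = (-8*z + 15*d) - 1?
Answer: -10541/64 ≈ -164.70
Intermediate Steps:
t(z, d) = -1 - 8*z + 15*d
A(f) = 12
E(q) = 2*q*(12 + q) (E(q) = (q + q)*(q + 12) = (2*q)*(12 + q) = 2*q*(12 + q))
-52705/E(t(-3, -1)) = -52705*1/(2*(12 + (-1 - 8*(-3) + 15*(-1)))*(-1 - 8*(-3) + 15*(-1))) = -52705*1/(2*(12 + (-1 + 24 - 15))*(-1 + 24 - 15)) = -52705*1/(16*(12 + 8)) = -52705/(2*8*20) = -52705/320 = -52705*1/320 = -10541/64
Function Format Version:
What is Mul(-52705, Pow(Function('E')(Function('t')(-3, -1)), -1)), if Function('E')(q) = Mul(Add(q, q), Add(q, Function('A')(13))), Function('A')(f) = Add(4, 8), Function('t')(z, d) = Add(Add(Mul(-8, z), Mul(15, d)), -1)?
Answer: Rational(-10541, 64) ≈ -164.70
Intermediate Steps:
Function('t')(z, d) = Add(-1, Mul(-8, z), Mul(15, d))
Function('A')(f) = 12
Function('E')(q) = Mul(2, q, Add(12, q)) (Function('E')(q) = Mul(Add(q, q), Add(q, 12)) = Mul(Mul(2, q), Add(12, q)) = Mul(2, q, Add(12, q)))
Mul(-52705, Pow(Function('E')(Function('t')(-3, -1)), -1)) = Mul(-52705, Pow(Mul(2, Add(-1, Mul(-8, -3), Mul(15, -1)), Add(12, Add(-1, Mul(-8, -3), Mul(15, -1)))), -1)) = Mul(-52705, Pow(Mul(2, Add(-1, 24, -15), Add(12, Add(-1, 24, -15))), -1)) = Mul(-52705, Pow(Mul(2, 8, Add(12, 8)), -1)) = Mul(-52705, Pow(Mul(2, 8, 20), -1)) = Mul(-52705, Pow(320, -1)) = Mul(-52705, Rational(1, 320)) = Rational(-10541, 64)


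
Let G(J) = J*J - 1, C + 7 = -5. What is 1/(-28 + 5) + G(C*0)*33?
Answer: -760/23 ≈ -33.043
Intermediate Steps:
C = -12 (C = -7 - 5 = -12)
G(J) = -1 + J**2 (G(J) = J**2 - 1 = -1 + J**2)
1/(-28 + 5) + G(C*0)*33 = 1/(-28 + 5) + (-1 + (-12*0)**2)*33 = 1/(-23) + (-1 + 0**2)*33 = -1/23 + (-1 + 0)*33 = -1/23 - 1*33 = -1/23 - 33 = -760/23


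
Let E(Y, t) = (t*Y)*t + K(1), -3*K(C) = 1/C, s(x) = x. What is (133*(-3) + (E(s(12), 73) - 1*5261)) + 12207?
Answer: 211484/3 ≈ 70495.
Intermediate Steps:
K(C) = -1/(3*C)
E(Y, t) = -1/3 + Y*t**2 (E(Y, t) = (t*Y)*t - 1/3/1 = (Y*t)*t - 1/3*1 = Y*t**2 - 1/3 = -1/3 + Y*t**2)
(133*(-3) + (E(s(12), 73) - 1*5261)) + 12207 = (133*(-3) + ((-1/3 + 12*73**2) - 1*5261)) + 12207 = (-399 + ((-1/3 + 12*5329) - 5261)) + 12207 = (-399 + ((-1/3 + 63948) - 5261)) + 12207 = (-399 + (191843/3 - 5261)) + 12207 = (-399 + 176060/3) + 12207 = 174863/3 + 12207 = 211484/3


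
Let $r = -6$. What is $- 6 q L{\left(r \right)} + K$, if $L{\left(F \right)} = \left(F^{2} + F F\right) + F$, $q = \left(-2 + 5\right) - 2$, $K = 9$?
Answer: $-387$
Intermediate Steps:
$q = 1$ ($q = 3 - 2 = 1$)
$L{\left(F \right)} = F + 2 F^{2}$ ($L{\left(F \right)} = \left(F^{2} + F^{2}\right) + F = 2 F^{2} + F = F + 2 F^{2}$)
$- 6 q L{\left(r \right)} + K = \left(-6\right) 1 \left(- 6 \left(1 + 2 \left(-6\right)\right)\right) + 9 = - 6 \left(- 6 \left(1 - 12\right)\right) + 9 = - 6 \left(\left(-6\right) \left(-11\right)\right) + 9 = \left(-6\right) 66 + 9 = -396 + 9 = -387$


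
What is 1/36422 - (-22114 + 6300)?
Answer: 575977509/36422 ≈ 15814.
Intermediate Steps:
1/36422 - (-22114 + 6300) = 1/36422 - 1*(-15814) = 1/36422 + 15814 = 575977509/36422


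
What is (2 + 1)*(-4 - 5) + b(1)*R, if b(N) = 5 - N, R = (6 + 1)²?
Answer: 169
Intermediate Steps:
R = 49 (R = 7² = 49)
(2 + 1)*(-4 - 5) + b(1)*R = (2 + 1)*(-4 - 5) + (5 - 1*1)*49 = 3*(-9) + (5 - 1)*49 = -27 + 4*49 = -27 + 196 = 169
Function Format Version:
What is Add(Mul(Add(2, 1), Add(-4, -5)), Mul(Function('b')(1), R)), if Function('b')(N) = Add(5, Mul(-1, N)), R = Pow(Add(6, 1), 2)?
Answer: 169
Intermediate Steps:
R = 49 (R = Pow(7, 2) = 49)
Add(Mul(Add(2, 1), Add(-4, -5)), Mul(Function('b')(1), R)) = Add(Mul(Add(2, 1), Add(-4, -5)), Mul(Add(5, Mul(-1, 1)), 49)) = Add(Mul(3, -9), Mul(Add(5, -1), 49)) = Add(-27, Mul(4, 49)) = Add(-27, 196) = 169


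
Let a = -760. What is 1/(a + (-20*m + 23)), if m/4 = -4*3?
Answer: 1/223 ≈ 0.0044843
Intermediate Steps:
m = -48 (m = 4*(-4*3) = 4*(-12) = -48)
1/(a + (-20*m + 23)) = 1/(-760 + (-20*(-48) + 23)) = 1/(-760 + (960 + 23)) = 1/(-760 + 983) = 1/223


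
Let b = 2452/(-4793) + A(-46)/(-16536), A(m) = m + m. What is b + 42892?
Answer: 849863299375/19814262 ≈ 42892.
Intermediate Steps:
A(m) = 2*m
b = -10026329/19814262 (b = 2452/(-4793) + (2*(-46))/(-16536) = 2452*(-1/4793) - 92*(-1/16536) = -2452/4793 + 23/4134 = -10026329/19814262 ≈ -0.50602)
b + 42892 = -10026329/19814262 + 42892 = 849863299375/19814262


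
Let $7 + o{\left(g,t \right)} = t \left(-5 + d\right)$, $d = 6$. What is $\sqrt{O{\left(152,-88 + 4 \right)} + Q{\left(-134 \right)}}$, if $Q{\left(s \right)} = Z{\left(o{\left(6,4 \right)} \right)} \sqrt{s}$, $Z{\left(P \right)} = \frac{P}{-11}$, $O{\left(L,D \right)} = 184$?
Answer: $\frac{\sqrt{22264 + 33 i \sqrt{134}}}{11} \approx 13.565 + 0.11637 i$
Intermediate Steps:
$o{\left(g,t \right)} = -7 + t$ ($o{\left(g,t \right)} = -7 + t \left(-5 + 6\right) = -7 + t 1 = -7 + t$)
$Z{\left(P \right)} = - \frac{P}{11}$ ($Z{\left(P \right)} = P \left(- \frac{1}{11}\right) = - \frac{P}{11}$)
$Q{\left(s \right)} = \frac{3 \sqrt{s}}{11}$ ($Q{\left(s \right)} = - \frac{-7 + 4}{11} \sqrt{s} = \left(- \frac{1}{11}\right) \left(-3\right) \sqrt{s} = \frac{3 \sqrt{s}}{11}$)
$\sqrt{O{\left(152,-88 + 4 \right)} + Q{\left(-134 \right)}} = \sqrt{184 + \frac{3 \sqrt{-134}}{11}} = \sqrt{184 + \frac{3 i \sqrt{134}}{11}}$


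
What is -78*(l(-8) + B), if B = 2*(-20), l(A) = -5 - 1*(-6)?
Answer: 3042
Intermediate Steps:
l(A) = 1 (l(A) = -5 + 6 = 1)
B = -40
-78*(l(-8) + B) = -78*(1 - 40) = -78*(-39) = 3042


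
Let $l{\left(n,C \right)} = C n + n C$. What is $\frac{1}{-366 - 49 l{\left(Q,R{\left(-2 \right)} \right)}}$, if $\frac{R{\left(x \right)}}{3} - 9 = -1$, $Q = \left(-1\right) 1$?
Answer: $\frac{1}{1986} \approx 0.00050353$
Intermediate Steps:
$Q = -1$
$R{\left(x \right)} = 24$ ($R{\left(x \right)} = 27 + 3 \left(-1\right) = 27 - 3 = 24$)
$l{\left(n,C \right)} = 2 C n$ ($l{\left(n,C \right)} = C n + C n = 2 C n$)
$\frac{1}{-366 - 49 l{\left(Q,R{\left(-2 \right)} \right)}} = \frac{1}{-366 - 49 \cdot 2 \cdot 24 \left(-1\right)} = \frac{1}{-366 - -2352} = \frac{1}{-366 + 2352} = \frac{1}{1986}$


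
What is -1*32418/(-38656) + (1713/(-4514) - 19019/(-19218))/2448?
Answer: 53800518689465/64133966443392 ≈ 0.83888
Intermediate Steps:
-1*32418/(-38656) + (1713/(-4514) - 19019/(-19218))/2448 = -32418*(-1/38656) + (1713*(-1/4514) - 19019*(-1/19218))*(1/2448) = 16209/19328 + (-1713/4514 + 19019/19218)*(1/2448) = 16209/19328 + (13232833/21687513)*(1/2448) = 16209/19328 + 13232833/53091031824 = 53800518689465/64133966443392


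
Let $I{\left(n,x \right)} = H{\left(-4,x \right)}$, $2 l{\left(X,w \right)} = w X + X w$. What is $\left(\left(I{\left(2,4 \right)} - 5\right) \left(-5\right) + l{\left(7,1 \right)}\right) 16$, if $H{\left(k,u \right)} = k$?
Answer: $832$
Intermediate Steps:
$l{\left(X,w \right)} = X w$ ($l{\left(X,w \right)} = \frac{w X + X w}{2} = \frac{X w + X w}{2} = \frac{2 X w}{2} = X w$)
$I{\left(n,x \right)} = -4$
$\left(\left(I{\left(2,4 \right)} - 5\right) \left(-5\right) + l{\left(7,1 \right)}\right) 16 = \left(\left(-4 - 5\right) \left(-5\right) + 7 \cdot 1\right) 16 = \left(\left(-9\right) \left(-5\right) + 7\right) 16 = \left(45 + 7\right) 16 = 52 \cdot 16 = 832$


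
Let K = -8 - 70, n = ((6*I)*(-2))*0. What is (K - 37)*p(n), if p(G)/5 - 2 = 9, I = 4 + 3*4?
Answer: -6325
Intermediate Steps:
I = 16 (I = 4 + 12 = 16)
n = 0 (n = ((6*16)*(-2))*0 = (96*(-2))*0 = -192*0 = 0)
p(G) = 55 (p(G) = 10 + 5*9 = 10 + 45 = 55)
K = -78
(K - 37)*p(n) = (-78 - 37)*55 = -115*55 = -6325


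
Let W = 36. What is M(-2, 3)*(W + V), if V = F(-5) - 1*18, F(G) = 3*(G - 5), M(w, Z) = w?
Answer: 24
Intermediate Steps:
F(G) = -15 + 3*G (F(G) = 3*(-5 + G) = -15 + 3*G)
V = -48 (V = (-15 + 3*(-5)) - 1*18 = (-15 - 15) - 18 = -30 - 18 = -48)
M(-2, 3)*(W + V) = -2*(36 - 48) = -2*(-12) = 24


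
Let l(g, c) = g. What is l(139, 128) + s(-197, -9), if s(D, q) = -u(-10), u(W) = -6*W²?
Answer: 739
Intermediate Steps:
s(D, q) = 600 (s(D, q) = -(-6)*(-10)² = -(-6)*100 = -1*(-600) = 600)
l(139, 128) + s(-197, -9) = 139 + 600 = 739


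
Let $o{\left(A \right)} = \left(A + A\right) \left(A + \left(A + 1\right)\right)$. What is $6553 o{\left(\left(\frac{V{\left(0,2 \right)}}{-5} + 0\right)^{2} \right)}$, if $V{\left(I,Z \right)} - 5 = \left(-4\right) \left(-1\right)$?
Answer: $\frac{198516582}{625} \approx 3.1763 \cdot 10^{5}$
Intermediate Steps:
$V{\left(I,Z \right)} = 9$ ($V{\left(I,Z \right)} = 5 - -4 = 5 + 4 = 9$)
$o{\left(A \right)} = 2 A \left(1 + 2 A\right)$ ($o{\left(A \right)} = 2 A \left(A + \left(1 + A\right)\right) = 2 A \left(1 + 2 A\right)$)
$6553 o{\left(\left(\frac{V{\left(0,2 \right)}}{-5} + 0\right)^{2} \right)} = 6553 \cdot 2 \left(\frac{9}{-5} + 0\right)^{2} \left(1 + 2 \left(\frac{9}{-5} + 0\right)^{2}\right) = 6553 \cdot 2 \left(9 \left(- \frac{1}{5}\right) + 0\right)^{2} \left(1 + 2 \left(9 \left(- \frac{1}{5}\right) + 0\right)^{2}\right) = 6553 \cdot 2 \left(- \frac{9}{5} + 0\right)^{2} \left(1 + 2 \left(- \frac{9}{5} + 0\right)^{2}\right) = 6553 \cdot 2 \left(- \frac{9}{5}\right)^{2} \left(1 + 2 \left(- \frac{9}{5}\right)^{2}\right) = 6553 \cdot 2 \cdot \frac{81}{25} \left(1 + 2 \cdot \frac{81}{25}\right) = 6553 \cdot 2 \cdot \frac{81}{25} \left(1 + \frac{162}{25}\right) = 6553 \cdot 2 \cdot \frac{81}{25} \cdot \frac{187}{25} = 6553 \cdot \frac{30294}{625} = \frac{198516582}{625}$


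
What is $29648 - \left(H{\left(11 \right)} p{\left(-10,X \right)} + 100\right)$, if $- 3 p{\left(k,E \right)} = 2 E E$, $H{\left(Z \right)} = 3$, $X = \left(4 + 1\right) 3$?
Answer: $29998$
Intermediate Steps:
$X = 15$ ($X = 5 \cdot 3 = 15$)
$p{\left(k,E \right)} = - \frac{2 E^{2}}{3}$ ($p{\left(k,E \right)} = - \frac{2 E E}{3} = - \frac{2 E^{2}}{3}$)
$29648 - \left(H{\left(11 \right)} p{\left(-10,X \right)} + 100\right) = 29648 - \left(3 \left(- \frac{2 \cdot 15^{2}}{3}\right) + 100\right) = 29648 - \left(3 \left(\left(- \frac{2}{3}\right) 225\right) + 100\right) = 29648 - \left(3 \left(-150\right) + 100\right) = 29648 - \left(-450 + 100\right) = 29648 - -350 = 29648 + 350 = 29998$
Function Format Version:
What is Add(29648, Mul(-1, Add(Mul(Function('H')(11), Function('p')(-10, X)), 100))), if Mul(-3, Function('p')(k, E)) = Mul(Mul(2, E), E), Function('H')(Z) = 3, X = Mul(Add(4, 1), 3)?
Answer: 29998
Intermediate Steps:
X = 15 (X = Mul(5, 3) = 15)
Function('p')(k, E) = Mul(Rational(-2, 3), Pow(E, 2)) (Function('p')(k, E) = Mul(Rational(-1, 3), Mul(Mul(2, E), E)) = Mul(Rational(-1, 3), Mul(2, Pow(E, 2))) = Mul(Rational(-2, 3), Pow(E, 2)))
Add(29648, Mul(-1, Add(Mul(Function('H')(11), Function('p')(-10, X)), 100))) = Add(29648, Mul(-1, Add(Mul(3, Mul(Rational(-2, 3), Pow(15, 2))), 100))) = Add(29648, Mul(-1, Add(Mul(3, Mul(Rational(-2, 3), 225)), 100))) = Add(29648, Mul(-1, Add(Mul(3, -150), 100))) = Add(29648, Mul(-1, Add(-450, 100))) = Add(29648, Mul(-1, -350)) = Add(29648, 350) = 29998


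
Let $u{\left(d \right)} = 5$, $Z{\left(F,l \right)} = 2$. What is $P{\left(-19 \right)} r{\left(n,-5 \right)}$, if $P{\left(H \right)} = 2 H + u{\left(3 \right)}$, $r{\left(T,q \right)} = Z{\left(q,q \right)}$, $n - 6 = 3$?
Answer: $-66$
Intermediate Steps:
$n = 9$ ($n = 6 + 3 = 9$)
$r{\left(T,q \right)} = 2$
$P{\left(H \right)} = 5 + 2 H$ ($P{\left(H \right)} = 2 H + 5 = 5 + 2 H$)
$P{\left(-19 \right)} r{\left(n,-5 \right)} = \left(5 + 2 \left(-19\right)\right) 2 = \left(5 - 38\right) 2 = \left(-33\right) 2 = -66$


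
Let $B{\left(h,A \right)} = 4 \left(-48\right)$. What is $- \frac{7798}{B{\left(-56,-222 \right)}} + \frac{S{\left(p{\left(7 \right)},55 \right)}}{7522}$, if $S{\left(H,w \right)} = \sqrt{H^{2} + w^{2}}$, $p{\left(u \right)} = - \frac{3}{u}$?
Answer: $\frac{3899}{96} + \frac{\sqrt{148234}}{52654} \approx 40.622$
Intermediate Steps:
$B{\left(h,A \right)} = -192$
$- \frac{7798}{B{\left(-56,-222 \right)}} + \frac{S{\left(p{\left(7 \right)},55 \right)}}{7522} = - \frac{7798}{-192} + \frac{\sqrt{\left(- \frac{3}{7}\right)^{2} + 55^{2}}}{7522} = \left(-7798\right) \left(- \frac{1}{192}\right) + \sqrt{\left(\left(-3\right) \frac{1}{7}\right)^{2} + 3025} \cdot \frac{1}{7522} = \frac{3899}{96} + \sqrt{\left(- \frac{3}{7}\right)^{2} + 3025} \cdot \frac{1}{7522} = \frac{3899}{96} + \sqrt{\frac{9}{49} + 3025} \cdot \frac{1}{7522} = \frac{3899}{96} + \sqrt{\frac{148234}{49}} \cdot \frac{1}{7522} = \frac{3899}{96} + \frac{\sqrt{148234}}{7} \cdot \frac{1}{7522} = \frac{3899}{96} + \frac{\sqrt{148234}}{52654}$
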